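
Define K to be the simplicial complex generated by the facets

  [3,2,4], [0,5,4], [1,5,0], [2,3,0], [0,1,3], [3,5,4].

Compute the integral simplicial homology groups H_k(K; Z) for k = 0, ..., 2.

H_0 = Z,  H_1 = Z,  H_2 = 0.

Order the vertices as 0 < 1 < 2 < 3 < 4 < 5. Listing each simplex with vertices in this order, K has dimension 2 with simplices:

  0-simplices (6): [0], [1], [2], [3], [4], [5]
  1-simplices (12): [0,1], [0,2], [0,3], [0,4], [0,5], [1,3], [1,5], [2,3], [2,4], [3,4], [3,5], [4,5]
  2-simplices (6): [0,1,3], [0,1,5], [0,2,3], [0,4,5], [2,3,4], [3,4,5]

Hence C_0 ≅ Z^6, C_1 ≅ Z^12, C_2 ≅ Z^6.

Boundary ∂_1: C_1 → C_0 sends each edge [p,q] (with p < q) to q − p.
As a 6×12 matrix over Z this has rank 5, with invariant factors (1,1,1,1,1).

Boundary ∂_2: C_2 → C_1 acts by ∂[p,q,r] = [q,r] − [p,r] + [p,q]. For instance
  ∂[0,1,3] = [1,3] − [0,3] + [0,1],
  ∂[0,4,5] = [4,5] − [0,5] + [0,4].
The resulting 12×6 matrix has rank 6, and its Smith normal form has invariant factors (1,1,1,1,1,1).

Computing H_k = (kernel of ∂_k) / (image of ∂_{k+1}):

  H_0: rank C_0 − rank ∂_1 = 6 − 5 = 1, and the invariant factors of ∂_1 are all 1, so H_0 ≅ Z.
  H_1: rank ker ∂_1 − rank ∂_2 = (12 − 5) − 6 = 1, and the invariant factors of ∂_2 are all 1, so H_1 ≅ Z.
  H_2: rank ker ∂_2 − rank ∂_3 = (6 − 6) − 0 = 0, and there is no ∂_3, so H_2 ≅ 0.

(K is a triangulation of the cylinder S^1 x I.)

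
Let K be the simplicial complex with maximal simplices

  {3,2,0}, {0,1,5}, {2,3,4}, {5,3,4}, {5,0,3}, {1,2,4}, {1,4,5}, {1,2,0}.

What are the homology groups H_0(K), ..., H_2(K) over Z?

Take the total order 0 < 1 < 2 < 3 < 4 < 5 on the vertex set. Then K (dimension 2) consists of the simplices:

  0-simplices (6): [0], [1], [2], [3], [4], [5]
  1-simplices (12): [0,1], [0,2], [0,3], [0,5], [1,2], [1,4], [1,5], [2,3], [2,4], [3,4], [3,5], [4,5]
  2-simplices (8): [0,1,2], [0,1,5], [0,2,3], [0,3,5], [1,2,4], [1,4,5], [2,3,4], [3,4,5]

so the chain groups are C_0 ≅ Z^6, C_1 ≅ Z^12, C_2 ≅ Z^8.

∂_1: C_1 → C_0 is given by ∂[p,q] = [q] − [p].
The 6×12 boundary matrix has rank 5 and Smith normal form diag(1,1,1,1,1).

The boundary map ∂_2: C_2 → C_1 acts by ∂[p,q,r] = [q,r] − [p,r] + [p,q]. For instance
  ∂[3,4,5] = [4,5] − [3,5] + [3,4],
  ∂[0,1,5] = [1,5] − [0,5] + [0,1].
The 12×8 boundary matrix has rank 7 and Smith normal form diag(1,1,1,1,1,1,1).

From H_k ≅ ker(∂_k) / im(∂_{k+1}) we obtain:

  H_0: rank C_0 − rank ∂_1 = 6 − 5 = 1, and the invariant factors of ∂_1 are all 1, so H_0 ≅ Z.
  H_1: rank ker ∂_1 − rank ∂_2 = (12 − 5) − 7 = 0, and the invariant factors of ∂_2 are all 1, so H_1 ≅ 0.
  H_2: rank ker ∂_2 − rank ∂_3 = (8 − 7) − 0 = 1, and there is no ∂_3, so H_2 ≅ Z.

As a check, the Euler characteristic is 6 − 12 + 8 = 2, which agrees with 1 − 0 + 1 = 2.

H_0 ≅ Z,  H_1 = 0,  H_2 ≅ Z.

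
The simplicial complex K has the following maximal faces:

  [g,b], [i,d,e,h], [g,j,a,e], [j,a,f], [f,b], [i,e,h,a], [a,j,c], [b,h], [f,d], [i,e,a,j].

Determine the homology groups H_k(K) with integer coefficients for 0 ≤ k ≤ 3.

H_0 ≅ Z,  H_1 ≅ Z^3,  H_2 = 0,  H_3 = 0.

K has 10 vertices, 23 edges, 15 triangles, 4 3-simplices.
rank ∂_0 = 0, rank ∂_1 = 9 ⇒ b_0 = 10 − 0 − 9 = 1; all invariant factors of ∂_1 are 1 so no torsion. So H_0 ≅ Z.
rank ∂_1 = 9, rank ∂_2 = 11 ⇒ b_1 = 23 − 9 − 11 = 3; all invariant factors of ∂_2 are 1 so no torsion. So H_1 ≅ Z^3.
rank ∂_2 = 11, rank ∂_3 = 4 ⇒ b_2 = 15 − 11 − 4 = 0; all invariant factors of ∂_3 are 1 so no torsion. So H_2 ≅ 0.
rank ∂_3 = 4, rank ∂_4 = 0 ⇒ b_3 = 4 − 4 − 0 = 0. So H_3 ≅ 0.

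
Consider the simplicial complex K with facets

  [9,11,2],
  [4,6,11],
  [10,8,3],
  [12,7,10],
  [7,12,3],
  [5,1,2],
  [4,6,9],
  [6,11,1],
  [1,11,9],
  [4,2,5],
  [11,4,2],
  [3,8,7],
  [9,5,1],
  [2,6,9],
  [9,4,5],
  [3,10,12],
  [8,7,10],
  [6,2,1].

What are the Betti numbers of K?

Take the total order 1 < 2 < 3 < 4 < 5 < 6 < 7 < 8 < 9 < 10 < 11 < 12 on the vertex set. Then K (dimension 2) consists of the simplices:

  0-simplices (12): [1], [2], [3], [4], [5], [6], [7], [8], [9], [10], [11], [12]
  1-simplices (27): (27 of them)
  2-simplices (18): (18 of them)

giving chain groups C_0 ≅ Z^12, C_1 ≅ Z^27, C_2 ≅ Z^18.

∂_1: C_1 → C_0 sends each edge [p,q] (with p < q) to q − p.
The 12×27 boundary matrix has rank 10 and Smith normal form diag(1,1,1,1,1,1,1,1,1,1).

∂_2: C_2 → C_1 sends each 2-simplex [p,q,r] to [q,r] − [p,r] + [p,q]. For instance
  ∂[7,8,10] = [8,10] − [7,10] + [7,8],
  ∂[1,9,11] = [9,11] − [1,11] + [1,9].
The 27×18 boundary matrix has rank 17 and Smith normal form diag(1,1,1,1,1,1,1,1,1,1,1,1,1,1,1,1,2).

Now H_k = ker ∂_k / im ∂_{k+1}, so:

  H_0: rank C_0 − rank ∂_1 = 12 − 10 = 2, and the invariant factors of ∂_1 are all 1, so H_0 = Z^2.
  H_1: rank ker ∂_1 − rank ∂_2 = (27 − 10) − 17 = 0, and ∂_2 has invariant factor 2 > 1, so H_1 = Z/2.
  H_2: rank ker ∂_2 − rank ∂_3 = (18 − 17) − 0 = 1, and there is no ∂_3, so H_2 = Z.

As a check, the Euler characteristic is 12 − 27 + 18 = 3, which agrees with 2 − 0 + 1 = 3.

Hence the Betti numbers are b_0 = 2, b_1 = 0, b_2 = 1.

b_0 = 2, b_1 = 0, b_2 = 1.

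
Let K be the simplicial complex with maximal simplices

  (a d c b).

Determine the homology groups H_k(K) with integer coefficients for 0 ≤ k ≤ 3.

H_0 ≅ Z,  H_1 = 0,  H_2 = 0,  H_3 = 0.

K has 4 vertices, 6 edges, 4 triangles, 1 3-simplex.
rank ∂_0 = 0, rank ∂_1 = 3 ⇒ b_0 = 4 − 0 − 3 = 1; all invariant factors of ∂_1 are 1 so no torsion. So H_0 = Z.
rank ∂_1 = 3, rank ∂_2 = 3 ⇒ b_1 = 6 − 3 − 3 = 0; all invariant factors of ∂_2 are 1 so no torsion. So H_1 = 0.
rank ∂_2 = 3, rank ∂_3 = 1 ⇒ b_2 = 4 − 3 − 1 = 0; all invariant factors of ∂_3 are 1 so no torsion. So H_2 = 0.
rank ∂_3 = 1, rank ∂_4 = 0 ⇒ b_3 = 1 − 1 − 0 = 0. So H_3 = 0.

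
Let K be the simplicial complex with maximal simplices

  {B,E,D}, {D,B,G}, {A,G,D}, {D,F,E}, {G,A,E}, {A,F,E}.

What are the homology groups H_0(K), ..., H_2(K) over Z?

H_0 ≅ Z,  H_1 ≅ Z,  H_2 = 0.

We work with the vertex ordering A < B < D < E < F < G. The simplices of K, each written with vertices in increasing order, are:

  0-simplices (6): A, B, D, E, F, G
  1-simplices (12): AD, AE, AF, AG, BD, BE, BG, DE, DF, DG, EF, EG
  2-simplices (6): ADG, AEF, AEG, BDE, BDG, DEF

giving chain groups C_0 ≅ Z^6, C_1 ≅ Z^12, C_2 ≅ Z^6.

The boundary map ∂_1: C_1 → C_0 maps an edge to its endpoints' difference, ∂[p,q] = q − p.
This gives a 6×12 integer matrix of rank 5; reducing to Smith normal form yields diagonal entries (1,1,1,1,1).

The boundary map ∂_2: C_2 → C_1 acts by ∂[p,q,r] = [q,r] − [p,r] + [p,q]. For instance
  ∂DEF = EF − DF + DE,
  ∂AEF = EF − AF + AE.
As a 12×6 matrix over Z this has rank 6, with invariant factors (1,1,1,1,1,1).

Now H_k = ker ∂_k / im ∂_{k+1}, so:

  H_0: rank C_0 − rank ∂_1 = 6 − 5 = 1, and the invariant factors of ∂_1 are all 1, so H_0 ≅ Z.
  H_1: rank ker ∂_1 − rank ∂_2 = (12 − 5) − 6 = 1, and the invariant factors of ∂_2 are all 1, so H_1 ≅ Z.
  H_2: rank ker ∂_2 − rank ∂_3 = (6 − 6) − 0 = 0, and there is no ∂_3, so H_2 ≅ 0.

(K is a triangulation of the cylinder S^1 x I.)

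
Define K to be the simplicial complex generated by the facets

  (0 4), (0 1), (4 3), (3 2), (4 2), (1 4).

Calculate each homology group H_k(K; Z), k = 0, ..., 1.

H_0 ≅ Z,  H_1 ≅ Z^2.

Fix the vertex order 0 < 1 < 2 < 3 < 4 and write every simplex with vertices in increasing order. Then dim K = 1 and the simplices of K are:

  0-simplices (5): [0], [1], [2], [3], [4]
  1-simplices (6): [0,1], [0,4], [1,4], [2,3], [2,4], [3,4]

giving chain groups C_0 ≅ Z^5, C_1 ≅ Z^6.

∂_1: C_1 → C_0 maps an edge to its endpoints' difference, ∂[p,q] = q − p. For instance
  ∂[1,4] = [4] − [1].
The 5×6 boundary matrix has rank 4 and Smith normal form diag(1,1,1,1).

Now H_k = ker ∂_k / im ∂_{k+1}, so:

  H_0: rank C_0 − rank ∂_1 = 5 − 4 = 1, and the invariant factors of ∂_1 are all 1, so H_0 = Z.
  H_1: rank ker ∂_1 − rank ∂_2 = (6 − 4) − 0 = 2, and there is no ∂_2, so H_1 = Z^2.

As a check, the Euler characteristic is 5 − 6 = -1, which agrees with 1 − 2 = -1.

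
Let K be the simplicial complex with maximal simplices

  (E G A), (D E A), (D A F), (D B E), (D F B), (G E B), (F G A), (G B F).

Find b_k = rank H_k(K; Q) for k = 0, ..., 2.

b_0 = 1, b_1 = 0, b_2 = 1.

Order the vertices as A < B < D < E < F < G. Listing each simplex with vertices in this order, K has dimension 2 with simplices:

  0-simplices (6): A, B, D, E, F, G
  1-simplices (12): AD, AE, AF, AG, BD, BE, BF, BG, DE, DF, EG, FG
  2-simplices (8): ADE, ADF, AEG, AFG, BDE, BDF, BEG, BFG

giving chain groups C_0 ≅ Z^6, C_1 ≅ Z^12, C_2 ≅ Z^8.

∂_1: C_1 → C_0 maps an edge to its endpoints' difference, ∂[p,q] = q − p.
The 6×12 boundary matrix has rank 5 and Smith normal form diag(1,1,1,1,1).

∂_2: C_2 → C_1 acts by ∂[p,q,r] = [q,r] − [p,r] + [p,q]. For instance
  ∂ADF = DF − AF + AD,
  ∂AFG = FG − AG + AF.
As a 12×8 matrix over Z this has rank 7, with invariant factors (1,1,1,1,1,1,1).

Now H_k = ker ∂_k / im ∂_{k+1}, so:

  H_0: rank C_0 − rank ∂_1 = 6 − 5 = 1, and the invariant factors of ∂_1 are all 1, so H_0 ≅ Z.
  H_1: rank ker ∂_1 − rank ∂_2 = (12 − 5) − 7 = 0, and the invariant factors of ∂_2 are all 1, so H_1 ≅ 0.
  H_2: rank ker ∂_2 − rank ∂_3 = (8 − 7) − 0 = 1, and there is no ∂_3, so H_2 ≅ Z.

As a check, the Euler characteristic is 6 − 12 + 8 = 2, which agrees with 1 − 0 + 1 = 2.

Hence the Betti numbers are b_0 = 1, b_1 = 0, b_2 = 1.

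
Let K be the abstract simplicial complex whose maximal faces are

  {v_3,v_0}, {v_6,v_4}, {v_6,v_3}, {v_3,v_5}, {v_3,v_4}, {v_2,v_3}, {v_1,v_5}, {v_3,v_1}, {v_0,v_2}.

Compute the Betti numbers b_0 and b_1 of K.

b_0 = 1, b_1 = 3.

Fix the vertex order v_0 < v_1 < v_2 < v_3 < v_4 < v_5 < v_6 and write every simplex with vertices in increasing order. Then dim K = 1 and the simplices of K are:

  0-simplices (7): [v_0], [v_1], [v_2], [v_3], [v_4], [v_5], [v_6]
  1-simplices (9): [v_0,v_2], [v_0,v_3], [v_1,v_3], [v_1,v_5], [v_2,v_3], [v_3,v_4], [v_3,v_5], [v_3,v_6], [v_4,v_6]

giving chain groups C_0 ≅ Z^7, C_1 ≅ Z^9.

∂_1: C_1 → C_0 maps an edge to its endpoints' difference, ∂[p,q] = q − p. For instance
  ∂[v_3,v_4] = [v_4] − [v_3].
This gives a 7×9 integer matrix of rank 6; reducing to Smith normal form yields diagonal entries (1,1,1,1,1,1).

Now H_k = ker ∂_k / im ∂_{k+1}, so:

  H_0: rank C_0 − rank ∂_1 = 7 − 6 = 1, and the invariant factors of ∂_1 are all 1, so H_0 = Z.
  H_1: rank ker ∂_1 − rank ∂_2 = (9 − 6) − 0 = 3, and there is no ∂_2, so H_1 = Z^3.

Hence the Betti numbers are b_0 = 1, b_1 = 3.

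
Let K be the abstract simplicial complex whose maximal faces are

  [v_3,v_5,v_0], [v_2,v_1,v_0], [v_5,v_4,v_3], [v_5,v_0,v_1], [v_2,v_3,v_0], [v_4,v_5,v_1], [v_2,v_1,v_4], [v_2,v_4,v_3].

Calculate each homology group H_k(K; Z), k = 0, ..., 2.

Take the total order v_0 < v_1 < v_2 < v_3 < v_4 < v_5 on the vertex set. Then K (dimension 2) consists of the simplices:

  0-simplices (6): [v_0], [v_1], [v_2], [v_3], [v_4], [v_5]
  1-simplices (12): [v_0,v_1], [v_0,v_2], [v_0,v_3], [v_0,v_5], [v_1,v_2], [v_1,v_4], [v_1,v_5], [v_2,v_3], [v_2,v_4], [v_3,v_4], [v_3,v_5], [v_4,v_5]
  2-simplices (8): [v_0,v_1,v_2], [v_0,v_1,v_5], [v_0,v_2,v_3], [v_0,v_3,v_5], [v_1,v_2,v_4], [v_1,v_4,v_5], [v_2,v_3,v_4], [v_3,v_4,v_5]

so the chain groups are C_0 ≅ Z^6, C_1 ≅ Z^12, C_2 ≅ Z^8.

∂_1: C_1 → C_0 is given by ∂[p,q] = [q] − [p]. For instance
  ∂[v_2,v_3] = [v_3] − [v_2].
This gives a 6×12 integer matrix of rank 5; reducing to Smith normal form yields diagonal entries (1,1,1,1,1).

∂_2: C_2 → C_1 sends each 2-simplex [p,q,r] to [q,r] − [p,r] + [p,q]. For instance
  ∂[v_2,v_3,v_4] = [v_3,v_4] − [v_2,v_4] + [v_2,v_3],
  ∂[v_0,v_3,v_5] = [v_3,v_5] − [v_0,v_5] + [v_0,v_3].
This gives a 12×8 integer matrix of rank 7; reducing to Smith normal form yields diagonal entries (1,1,1,1,1,1,1).

Computing H_k = (kernel of ∂_k) / (image of ∂_{k+1}):

  H_0: rank C_0 − rank ∂_1 = 6 − 5 = 1, and the invariant factors of ∂_1 are all 1, so H_0 ≅ Z.
  H_1: rank ker ∂_1 − rank ∂_2 = (12 − 5) − 7 = 0, and the invariant factors of ∂_2 are all 1, so H_1 ≅ 0.
  H_2: rank ker ∂_2 − rank ∂_3 = (8 − 7) − 0 = 1, and there is no ∂_3, so H_2 ≅ Z.

H_0 ≅ Z,  H_1 = 0,  H_2 ≅ Z.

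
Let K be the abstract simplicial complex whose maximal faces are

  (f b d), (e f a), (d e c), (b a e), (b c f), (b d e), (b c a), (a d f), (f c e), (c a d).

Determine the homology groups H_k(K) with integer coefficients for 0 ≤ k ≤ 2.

H_0 = Z,  H_1 = Z/2Z,  H_2 = 0.

Fix the vertex order a < b < c < d < e < f and write every simplex with vertices in increasing order. Then dim K = 2 and the simplices of K are:

  0-simplices (6): a, b, c, d, e, f
  1-simplices (15): ab, ac, ad, ae, af, bc, bd, be, bf, cd, ce, cf, de, df, ef
  2-simplices (10): abc, abe, acd, adf, aef, bcf, bde, bdf, cde, cef

so the chain groups are C_0 ≅ Z^6, C_1 ≅ Z^15, C_2 ≅ Z^10.

Boundary ∂_1: C_1 → C_0 maps an edge to its endpoints' difference, ∂[p,q] = q − p.
The resulting 6×15 matrix has rank 5, and its Smith normal form has invariant factors (1,1,1,1,1).

Boundary ∂_2: C_2 → C_1 maps a triangle to the signed sum of its edges. For instance
  ∂bde = de − be + bd,
  ∂cde = de − ce + cd.
As a 15×10 matrix over Z this has rank 10, with invariant factors (1,1,1,1,1,1,1,1,1,2).

Computing H_k = (kernel of ∂_k) / (image of ∂_{k+1}):

  H_0: rank C_0 − rank ∂_1 = 6 − 5 = 1, and the invariant factors of ∂_1 are all 1, so H_0 = Z.
  H_1: rank ker ∂_1 − rank ∂_2 = (15 − 5) − 10 = 0, and ∂_2 has invariant factor 2 > 1, so H_1 = Z/2Z.
  H_2: rank ker ∂_2 − rank ∂_3 = (10 − 10) − 0 = 0, and there is no ∂_3, so H_2 = 0.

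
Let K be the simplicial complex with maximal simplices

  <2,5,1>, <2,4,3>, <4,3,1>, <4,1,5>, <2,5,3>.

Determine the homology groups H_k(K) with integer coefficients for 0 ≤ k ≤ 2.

H_0 = Z,  H_1 = Z,  H_2 = 0.

Order the vertices as 1 < 2 < 3 < 4 < 5. Listing each simplex with vertices in this order, K has dimension 2 with simplices:

  0-simplices (5): [1], [2], [3], [4], [5]
  1-simplices (10): [1,2], [1,3], [1,4], [1,5], [2,3], [2,4], [2,5], [3,4], [3,5], [4,5]
  2-simplices (5): [1,2,5], [1,3,4], [1,4,5], [2,3,4], [2,3,5]

giving chain groups C_0 ≅ Z^5, C_1 ≅ Z^10, C_2 ≅ Z^5.

Boundary ∂_1: C_1 → C_0 sends each edge [p,q] (with p < q) to q − p.
The 5×10 boundary matrix has rank 4 and Smith normal form diag(1,1,1,1).

The boundary map ∂_2: C_2 → C_1 acts by ∂[p,q,r] = [q,r] − [p,r] + [p,q]. For instance
  ∂[2,3,4] = [3,4] − [2,4] + [2,3],
  ∂[1,2,5] = [2,5] − [1,5] + [1,2].
The 10×5 boundary matrix has rank 5 and Smith normal form diag(1,1,1,1,1).

Now H_k = ker ∂_k / im ∂_{k+1}, so:

  H_0: rank C_0 − rank ∂_1 = 5 − 4 = 1, and the invariant factors of ∂_1 are all 1, so H_0 = Z.
  H_1: rank ker ∂_1 − rank ∂_2 = (10 − 4) − 5 = 1, and the invariant factors of ∂_2 are all 1, so H_1 = Z.
  H_2: rank ker ∂_2 − rank ∂_3 = (5 − 5) − 0 = 0, and there is no ∂_3, so H_2 = 0.

(K is a triangulation of the Möbius band.)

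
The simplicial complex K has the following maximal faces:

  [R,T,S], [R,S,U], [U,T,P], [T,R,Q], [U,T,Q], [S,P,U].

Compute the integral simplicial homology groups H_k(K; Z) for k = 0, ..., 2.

Order the vertices as P < Q < R < S < T < U. Listing each simplex with vertices in this order, K has dimension 2 with simplices:

  0-simplices (6): P, Q, R, S, T, U
  1-simplices (12): PS, PT, PU, QR, QT, QU, RS, RT, RU, ST, SU, TU
  2-simplices (6): PSU, PTU, QRT, QTU, RST, RSU

giving chain groups C_0 ≅ Z^6, C_1 ≅ Z^12, C_2 ≅ Z^6.

Boundary ∂_1: C_1 → C_0 maps an edge to its endpoints' difference, ∂[p,q] = q − p.
The resulting 6×12 matrix has rank 5, and its Smith normal form has invariant factors (1,1,1,1,1).

The boundary map ∂_2: C_2 → C_1 acts by ∂[p,q,r] = [q,r] − [p,r] + [p,q]. For instance
  ∂RSU = SU − RU + RS,
  ∂RST = ST − RT + RS.
As a 12×6 matrix over Z this has rank 6, with invariant factors (1,1,1,1,1,1).

Computing H_k = (kernel of ∂_k) / (image of ∂_{k+1}):

  H_0: rank C_0 − rank ∂_1 = 6 − 5 = 1, and the invariant factors of ∂_1 are all 1, so H_0 ≅ Z.
  H_1: rank ker ∂_1 − rank ∂_2 = (12 − 5) − 6 = 1, and the invariant factors of ∂_2 are all 1, so H_1 ≅ Z.
  H_2: rank ker ∂_2 − rank ∂_3 = (6 − 6) − 0 = 0, and there is no ∂_3, so H_2 ≅ 0.

(K is a triangulation of the cylinder S^1 x I.)

H_0 ≅ Z,  H_1 ≅ Z,  H_2 = 0.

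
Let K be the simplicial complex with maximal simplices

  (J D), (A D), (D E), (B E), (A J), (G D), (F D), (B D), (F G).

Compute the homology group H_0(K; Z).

K has 7 vertices, 9 edges.
rank ∂_0 = 0, rank ∂_1 = 6 ⇒ b_0 = 7 − 0 − 6 = 1; all invariant factors of ∂_1 are 1 so no torsion. So H_0 ≅ Z.

H_0 ≅ Z.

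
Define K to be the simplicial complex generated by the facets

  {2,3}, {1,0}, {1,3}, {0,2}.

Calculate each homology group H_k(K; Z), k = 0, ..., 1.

H_0 = Z,  H_1 = Z.

K has 4 vertices, 4 edges.
rank ∂_0 = 0, rank ∂_1 = 3 ⇒ b_0 = 4 − 0 − 3 = 1; all invariant factors of ∂_1 are 1 so no torsion. So H_0 ≅ Z.
rank ∂_1 = 3, rank ∂_2 = 0 ⇒ b_1 = 4 − 3 − 0 = 1. So H_1 ≅ Z.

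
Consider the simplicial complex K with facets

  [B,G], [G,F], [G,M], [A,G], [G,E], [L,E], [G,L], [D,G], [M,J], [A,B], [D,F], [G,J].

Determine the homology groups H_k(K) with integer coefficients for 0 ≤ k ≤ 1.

Take the total order A < B < D < E < F < G < J < L < M on the vertex set. Then K (dimension 1) consists of the simplices:

  0-simplices (9): A, B, D, E, F, G, J, L, M
  1-simplices (12): AB, AG, BG, DF, DG, EG, EL, FG, GJ, GL, GM, JM

so the chain groups are C_0 ≅ Z^9, C_1 ≅ Z^12.

∂_1: C_1 → C_0 is given by ∂[p,q] = [q] − [p].
The resulting 9×12 matrix has rank 8, and its Smith normal form has invariant factors (1,1,1,1,1,1,1,1).

From H_k ≅ ker(∂_k) / im(∂_{k+1}) we obtain:

  H_0: rank C_0 − rank ∂_1 = 9 − 8 = 1, and the invariant factors of ∂_1 are all 1, so H_0 = Z.
  H_1: rank ker ∂_1 − rank ∂_2 = (12 − 8) − 0 = 4, and there is no ∂_2, so H_1 = Z^4.

H_0 = Z,  H_1 = Z^4.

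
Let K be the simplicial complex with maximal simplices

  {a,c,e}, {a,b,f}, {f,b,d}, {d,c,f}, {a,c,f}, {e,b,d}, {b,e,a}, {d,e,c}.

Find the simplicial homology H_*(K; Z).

K has 6 vertices, 12 edges, 8 triangles.
rank ∂_0 = 0, rank ∂_1 = 5 ⇒ b_0 = 6 − 0 − 5 = 1; all invariant factors of ∂_1 are 1 so no torsion. So H_0 ≅ Z.
rank ∂_1 = 5, rank ∂_2 = 7 ⇒ b_1 = 12 − 5 − 7 = 0; all invariant factors of ∂_2 are 1 so no torsion. So H_1 ≅ 0.
rank ∂_2 = 7, rank ∂_3 = 0 ⇒ b_2 = 8 − 7 − 0 = 1. So H_2 ≅ Z.

H_0 = Z,  H_1 = 0,  H_2 = Z.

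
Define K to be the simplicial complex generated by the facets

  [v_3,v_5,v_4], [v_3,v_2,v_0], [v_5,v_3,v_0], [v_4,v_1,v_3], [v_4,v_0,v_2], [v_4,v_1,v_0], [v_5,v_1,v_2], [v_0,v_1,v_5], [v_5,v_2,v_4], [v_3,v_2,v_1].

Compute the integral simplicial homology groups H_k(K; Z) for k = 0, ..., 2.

H_0 = Z,  H_1 = Z/2Z,  H_2 = 0.

K has 6 vertices, 15 edges, 10 triangles.
rank ∂_0 = 0, rank ∂_1 = 5 ⇒ b_0 = 6 − 0 − 5 = 1; all invariant factors of ∂_1 are 1 so no torsion. So H_0 = Z.
rank ∂_1 = 5, rank ∂_2 = 10 ⇒ b_1 = 15 − 5 − 10 = 0; ∂_2 has invariant factor(s) [2] giving torsion. So H_1 = Z/2Z.
rank ∂_2 = 10, rank ∂_3 = 0 ⇒ b_2 = 10 − 10 − 0 = 0. So H_2 = 0.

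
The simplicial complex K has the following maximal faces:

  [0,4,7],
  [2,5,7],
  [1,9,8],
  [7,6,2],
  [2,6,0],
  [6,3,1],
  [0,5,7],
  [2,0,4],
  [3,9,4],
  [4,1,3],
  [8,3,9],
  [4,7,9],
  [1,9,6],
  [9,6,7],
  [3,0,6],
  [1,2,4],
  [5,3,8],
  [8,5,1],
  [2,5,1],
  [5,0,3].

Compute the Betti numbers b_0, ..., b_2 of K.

Order the vertices as 0 < 1 < 2 < 3 < 4 < 5 < 6 < 7 < 8 < 9. Listing each simplex with vertices in this order, K has dimension 2 with simplices:

  0-simplices (10): [0], [1], [2], [3], [4], [5], [6], [7], [8], [9]
  1-simplices (30): (30 of them)
  2-simplices (20): (20 of them)

Hence C_0 ≅ Z^10, C_1 ≅ Z^30, C_2 ≅ Z^20.

Boundary ∂_1: C_1 → C_0 sends each edge [p,q] (with p < q) to q − p.
As a 10×30 matrix over Z this has rank 9, with invariant factors (1,1,1,1,1,1,1,1,1).

Boundary ∂_2: C_2 → C_1 acts by ∂[p,q,r] = [q,r] − [p,r] + [p,q]. For instance
  ∂[0,2,6] = [2,6] − [0,6] + [0,2],
  ∂[1,3,6] = [3,6] − [1,6] + [1,3].
As a 30×20 matrix over Z this has rank 20, with invariant factors (1,1,1,1,1,1,1,1,1,1,1,1,1,1,1,1,1,1,1,2).

Computing H_k = (kernel of ∂_k) / (image of ∂_{k+1}):

  H_0: rank C_0 − rank ∂_1 = 10 − 9 = 1, and the invariant factors of ∂_1 are all 1, so H_0 = Z.
  H_1: rank ker ∂_1 − rank ∂_2 = (30 − 9) − 20 = 1, and ∂_2 has invariant factor 2 > 1, so H_1 = Z ⊕ Z/2Z.
  H_2: rank ker ∂_2 − rank ∂_3 = (20 − 20) − 0 = 0, and there is no ∂_3, so H_2 = 0.

As a check, the Euler characteristic is 10 − 30 + 20 = 0, which agrees with 1 − 1 + 0 = 0.

Hence the Betti numbers are b_0 = 1, b_1 = 1, b_2 = 0.

b_0 = 1, b_1 = 1, b_2 = 0.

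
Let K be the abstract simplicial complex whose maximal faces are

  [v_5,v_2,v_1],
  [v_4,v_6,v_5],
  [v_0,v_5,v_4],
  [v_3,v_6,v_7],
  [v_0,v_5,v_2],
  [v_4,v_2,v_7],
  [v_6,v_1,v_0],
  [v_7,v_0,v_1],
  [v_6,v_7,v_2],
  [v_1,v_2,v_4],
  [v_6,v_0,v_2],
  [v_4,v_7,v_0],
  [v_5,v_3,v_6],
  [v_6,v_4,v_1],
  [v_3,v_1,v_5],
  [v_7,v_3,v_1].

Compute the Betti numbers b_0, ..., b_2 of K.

We work with the vertex ordering v_0 < v_1 < v_2 < v_3 < v_4 < v_5 < v_6 < v_7. The simplices of K, each written with vertices in increasing order, are:

  0-simplices (8): [v_0], [v_1], [v_2], [v_3], [v_4], [v_5], [v_6], [v_7]
  1-simplices (24): (24 of them)
  2-simplices (16): (16 of them)

giving chain groups C_0 ≅ Z^8, C_1 ≅ Z^24, C_2 ≅ Z^16.

Boundary ∂_1: C_1 → C_0 sends each edge [p,q] (with p < q) to q − p. For instance
  ∂[v_2,v_6] = [v_6] − [v_2].
The resulting 8×24 matrix has rank 7, and its Smith normal form has invariant factors (1,1,1,1,1,1,1).

Boundary ∂_2: C_2 → C_1 acts by ∂[p,q,r] = [q,r] − [p,r] + [p,q]. For instance
  ∂[v_1,v_3,v_5] = [v_3,v_5] − [v_1,v_5] + [v_1,v_3],
  ∂[v_2,v_4,v_7] = [v_4,v_7] − [v_2,v_7] + [v_2,v_4].
The 24×16 boundary matrix has rank 15 and Smith normal form diag(1,1,1,1,1,1,1,1,1,1,1,1,1,1,1).

Computing H_k = (kernel of ∂_k) / (image of ∂_{k+1}):

  H_0: rank C_0 − rank ∂_1 = 8 − 7 = 1, and the invariant factors of ∂_1 are all 1, so H_0 ≅ Z.
  H_1: rank ker ∂_1 − rank ∂_2 = (24 − 7) − 15 = 2, and the invariant factors of ∂_2 are all 1, so H_1 ≅ Z^2.
  H_2: rank ker ∂_2 − rank ∂_3 = (16 − 15) − 0 = 1, and there is no ∂_3, so H_2 ≅ Z.

Hence the Betti numbers are b_0 = 1, b_1 = 2, b_2 = 1.

b_0 = 1, b_1 = 2, b_2 = 1.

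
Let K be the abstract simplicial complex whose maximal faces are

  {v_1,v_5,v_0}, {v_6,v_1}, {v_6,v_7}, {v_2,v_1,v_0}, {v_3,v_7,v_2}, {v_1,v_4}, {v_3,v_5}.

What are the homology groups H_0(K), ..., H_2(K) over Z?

H_0 ≅ Z,  H_1 ≅ Z^2,  H_2 = 0.

Fix the vertex order v_0 < v_1 < v_2 < v_3 < v_4 < v_5 < v_6 < v_7 and write every simplex with vertices in increasing order. Then dim K = 2 and the simplices of K are:

  0-simplices (8): [v_0], [v_1], [v_2], [v_3], [v_4], [v_5], [v_6], [v_7]
  1-simplices (12): [v_0,v_1], [v_0,v_2], [v_0,v_5], [v_1,v_2], [v_1,v_4], [v_1,v_5], [v_1,v_6], [v_2,v_3], [v_2,v_7], [v_3,v_5], [v_3,v_7], [v_6,v_7]
  2-simplices (3): [v_0,v_1,v_2], [v_0,v_1,v_5], [v_2,v_3,v_7]

so the chain groups are C_0 ≅ Z^8, C_1 ≅ Z^12, C_2 ≅ Z^3.

The boundary map ∂_1: C_1 → C_0 sends each edge [p,q] (with p < q) to q − p. For instance
  ∂[v_1,v_4] = [v_4] − [v_1].
As a 8×12 matrix over Z this has rank 7, with invariant factors (1,1,1,1,1,1,1).

∂_2: C_2 → C_1 maps a triangle to the signed sum of its edges. For instance
  ∂[v_0,v_1,v_5] = [v_1,v_5] − [v_0,v_5] + [v_0,v_1],
  ∂[v_0,v_1,v_2] = [v_1,v_2] − [v_0,v_2] + [v_0,v_1].
The 12×3 boundary matrix has rank 3 and Smith normal form diag(1,1,1).

Reading off H_k = ker ∂_k / im ∂_{k+1}:

  H_0: rank C_0 − rank ∂_1 = 8 − 7 = 1, and the invariant factors of ∂_1 are all 1, so H_0 ≅ Z.
  H_1: rank ker ∂_1 − rank ∂_2 = (12 − 7) − 3 = 2, and the invariant factors of ∂_2 are all 1, so H_1 ≅ Z^2.
  H_2: rank ker ∂_2 − rank ∂_3 = (3 − 3) − 0 = 0, and there is no ∂_3, so H_2 ≅ 0.

As a check, the Euler characteristic is 8 − 12 + 3 = -1, which agrees with 1 − 2 + 0 = -1.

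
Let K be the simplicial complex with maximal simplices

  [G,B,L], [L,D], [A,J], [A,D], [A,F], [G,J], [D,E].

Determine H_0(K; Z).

H_0 ≅ Z.

We work with the vertex ordering A < B < D < E < F < G < J < L. The simplices of K, each written with vertices in increasing order, are:

  0-simplices (8): A, B, D, E, F, G, J, L
  1-simplices (9): AD, AF, AJ, BG, BL, DE, DL, GJ, GL
  2-simplices (1): BGL

giving chain groups C_0 ≅ Z^8, C_1 ≅ Z^9, C_2 ≅ Z^1.

∂_1: C_1 → C_0 is given by ∂[p,q] = [q] − [p]. For instance
  ∂DE = E − D.
The resulting 8×9 matrix has rank 7, and its Smith normal form has invariant factors (1,1,1,1,1,1,1).

∂_2: C_2 → C_1 sends each 2-simplex [p,q,r] to [q,r] − [p,r] + [p,q]. For instance
  ∂BGL = GL − BL + BG.
As a 9×1 matrix over Z this has rank 1, with invariant factors (1).

Reading off H_k = ker ∂_k / im ∂_{k+1}:

  H_0: rank C_0 − rank ∂_1 = 8 − 7 = 1, and the invariant factors of ∂_1 are all 1, so H_0 ≅ Z.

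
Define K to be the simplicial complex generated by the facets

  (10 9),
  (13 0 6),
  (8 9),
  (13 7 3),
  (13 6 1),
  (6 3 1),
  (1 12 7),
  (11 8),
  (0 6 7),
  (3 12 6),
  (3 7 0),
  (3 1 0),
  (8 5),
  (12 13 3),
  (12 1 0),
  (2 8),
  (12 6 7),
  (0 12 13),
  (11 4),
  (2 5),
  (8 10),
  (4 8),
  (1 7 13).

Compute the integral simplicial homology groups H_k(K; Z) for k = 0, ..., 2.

H_0 ≅ Z^2,  H_1 ≅ Z^5,  H_2 ≅ Z.

We work with the vertex ordering 0 < 1 < 2 < 3 < 4 < 5 < 6 < 7 < 8 < 9 < 10 < 11 < 12 < 13. The simplices of K, each written with vertices in increasing order, are:

  0-simplices (14): [0], [1], [2], [3], [4], [5], [6], [7], [8], [9], [10], [11], [12], [13]
  1-simplices (30): (30 of them)
  2-simplices (14): [0,1,3], [0,1,12], [0,3,7], [0,6,7], [0,6,13], [0,12,13], [1,3,6], [1,6,13], [1,7,12], [1,7,13], [3,6,12], [3,7,13], [3,12,13], [6,7,12]

giving chain groups C_0 ≅ Z^14, C_1 ≅ Z^30, C_2 ≅ Z^14.

The boundary map ∂_1: C_1 → C_0 sends each edge [p,q] (with p < q) to q − p. For instance
  ∂[2,8] = [8] − [2].
The resulting 14×30 matrix has rank 12, and its Smith normal form has invariant factors (1,1,1,1,1,1,1,1,1,1,1,1).

∂_2: C_2 → C_1 sends each 2-simplex [p,q,r] to [q,r] − [p,r] + [p,q]. For instance
  ∂[3,12,13] = [12,13] − [3,13] + [3,12],
  ∂[0,6,7] = [6,7] − [0,7] + [0,6].
This gives a 30×14 integer matrix of rank 13; reducing to Smith normal form yields diagonal entries (1,1,1,1,1,1,1,1,1,1,1,1,1).

Computing H_k = (kernel of ∂_k) / (image of ∂_{k+1}):

  H_0: rank C_0 − rank ∂_1 = 14 − 12 = 2, and the invariant factors of ∂_1 are all 1, so H_0 = Z^2.
  H_1: rank ker ∂_1 − rank ∂_2 = (30 − 12) − 13 = 5, and the invariant factors of ∂_2 are all 1, so H_1 = Z^5.
  H_2: rank ker ∂_2 − rank ∂_3 = (14 − 13) − 0 = 1, and there is no ∂_3, so H_2 = Z.

(K is a triangulation of the disjoint union of the torus T^2 and a wedge of 3 circles.)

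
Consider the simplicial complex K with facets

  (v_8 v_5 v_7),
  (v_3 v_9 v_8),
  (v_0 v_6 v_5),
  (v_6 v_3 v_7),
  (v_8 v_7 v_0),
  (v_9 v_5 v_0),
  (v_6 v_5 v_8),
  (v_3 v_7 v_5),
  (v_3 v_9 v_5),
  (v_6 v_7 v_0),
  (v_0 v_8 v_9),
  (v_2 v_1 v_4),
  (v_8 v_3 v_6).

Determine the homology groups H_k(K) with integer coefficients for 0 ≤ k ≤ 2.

Fix the vertex order v_0 < v_1 < v_2 < v_3 < v_4 < v_5 < v_6 < v_7 < v_8 < v_9 and write every simplex with vertices in increasing order. Then dim K = 2 and the simplices of K are:

  0-simplices (10): [v_0], [v_1], [v_2], [v_3], [v_4], [v_5], [v_6], [v_7], [v_8], [v_9]
  1-simplices (21): (21 of them)
  2-simplices (13): (13 of them)

Hence C_0 ≅ Z^10, C_1 ≅ Z^21, C_2 ≅ Z^13.

∂_1: C_1 → C_0 maps an edge to its endpoints' difference, ∂[p,q] = q − p. For instance
  ∂[v_3,v_8] = [v_8] − [v_3].
The resulting 10×21 matrix has rank 8, and its Smith normal form has invariant factors (1,1,1,1,1,1,1,1).

∂_2: C_2 → C_1 maps a triangle to the signed sum of its edges. For instance
  ∂[v_3,v_6,v_8] = [v_6,v_8] − [v_3,v_8] + [v_3,v_6],
  ∂[v_0,v_5,v_6] = [v_5,v_6] − [v_0,v_6] + [v_0,v_5].
This gives a 21×13 integer matrix of rank 13; reducing to Smith normal form yields diagonal entries (1,1,1,1,1,1,1,1,1,1,1,1,2).

Reading off H_k = ker ∂_k / im ∂_{k+1}:

  H_0: rank C_0 − rank ∂_1 = 10 − 8 = 2, and the invariant factors of ∂_1 are all 1, so H_0 ≅ Z^2.
  H_1: rank ker ∂_1 − rank ∂_2 = (21 − 8) − 13 = 0, and ∂_2 has invariant factor 2 > 1, so H_1 ≅ Z_2.
  H_2: rank ker ∂_2 − rank ∂_3 = (13 − 13) − 0 = 0, and there is no ∂_3, so H_2 ≅ 0.

H_0 ≅ Z^2,  H_1 ≅ Z_2,  H_2 = 0.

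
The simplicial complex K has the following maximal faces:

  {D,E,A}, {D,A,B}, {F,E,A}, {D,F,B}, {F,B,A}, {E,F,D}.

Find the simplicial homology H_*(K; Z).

Fix the vertex order A < B < D < E < F and write every simplex with vertices in increasing order. Then dim K = 2 and the simplices of K are:

  0-simplices (5): A, B, D, E, F
  1-simplices (9): AB, AD, AE, AF, BD, BF, DE, DF, EF
  2-simplices (6): ABD, ABF, ADE, AEF, BDF, DEF

so the chain groups are C_0 ≅ Z^5, C_1 ≅ Z^9, C_2 ≅ Z^6.

∂_1: C_1 → C_0 is given by ∂[p,q] = [q] − [p]. For instance
  ∂EF = F − E.
The 5×9 boundary matrix has rank 4 and Smith normal form diag(1,1,1,1).

∂_2: C_2 → C_1 acts by ∂[p,q,r] = [q,r] − [p,r] + [p,q]. For instance
  ∂DEF = EF − DF + DE,
  ∂AEF = EF − AF + AE.
The resulting 9×6 matrix has rank 5, and its Smith normal form has invariant factors (1,1,1,1,1).

Now H_k = ker ∂_k / im ∂_{k+1}, so:

  H_0: rank C_0 − rank ∂_1 = 5 − 4 = 1, and the invariant factors of ∂_1 are all 1, so H_0 = Z.
  H_1: rank ker ∂_1 − rank ∂_2 = (9 − 4) − 5 = 0, and the invariant factors of ∂_2 are all 1, so H_1 = 0.
  H_2: rank ker ∂_2 − rank ∂_3 = (6 − 5) − 0 = 1, and there is no ∂_3, so H_2 = Z.

As a check, the Euler characteristic is 5 − 9 + 6 = 2, which agrees with 1 − 0 + 1 = 2.

H_0 = Z,  H_1 = 0,  H_2 = Z.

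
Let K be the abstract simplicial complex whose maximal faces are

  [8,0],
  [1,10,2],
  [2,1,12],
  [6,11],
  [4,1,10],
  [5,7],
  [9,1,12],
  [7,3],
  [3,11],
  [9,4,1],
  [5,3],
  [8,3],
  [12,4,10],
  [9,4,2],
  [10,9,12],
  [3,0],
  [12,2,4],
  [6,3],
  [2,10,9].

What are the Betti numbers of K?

b_0 = 2, b_1 = 3, b_2 = 0.

Order the vertices as 0 < 1 < 2 < 3 < 4 < 5 < 6 < 7 < 8 < 9 < 10 < 11 < 12. Listing each simplex with vertices in this order, K has dimension 2 with simplices:

  0-simplices (13): [0], [1], [2], [3], [4], [5], [6], [7], [8], [9], [10], [11], [12]
  1-simplices (24): (24 of them)
  2-simplices (10): [1,2,10], [1,2,12], [1,4,9], [1,4,10], [1,9,12], [2,4,9], [2,4,12], [2,9,10], [4,10,12], [9,10,12]

so the chain groups are C_0 ≅ Z^13, C_1 ≅ Z^24, C_2 ≅ Z^10.

The boundary map ∂_1: C_1 → C_0 maps an edge to its endpoints' difference, ∂[p,q] = q − p.
The resulting 13×24 matrix has rank 11, and its Smith normal form has invariant factors (1,1,1,1,1,1,1,1,1,1,1).

∂_2: C_2 → C_1 sends each 2-simplex [p,q,r] to [q,r] − [p,r] + [p,q]. For instance
  ∂[1,9,12] = [9,12] − [1,12] + [1,9],
  ∂[9,10,12] = [10,12] − [9,12] + [9,10].
The resulting 24×10 matrix has rank 10, and its Smith normal form has invariant factors (1,1,1,1,1,1,1,1,1,2).

Computing H_k = (kernel of ∂_k) / (image of ∂_{k+1}):

  H_0: rank C_0 − rank ∂_1 = 13 − 11 = 2, and the invariant factors of ∂_1 are all 1, so H_0 ≅ Z^2.
  H_1: rank ker ∂_1 − rank ∂_2 = (24 − 11) − 10 = 3, and ∂_2 has invariant factor 2 > 1, so H_1 ≅ Z^3 × Z/2.
  H_2: rank ker ∂_2 − rank ∂_3 = (10 − 10) − 0 = 0, and there is no ∂_3, so H_2 ≅ 0.

As a check, the Euler characteristic is 13 − 24 + 10 = -1, which agrees with 2 − 3 + 0 = -1.
(K is a triangulation of the disjoint union of the real projective plane RP^2 and a wedge of 3 circles.)

Hence the Betti numbers are b_0 = 2, b_1 = 3, b_2 = 0.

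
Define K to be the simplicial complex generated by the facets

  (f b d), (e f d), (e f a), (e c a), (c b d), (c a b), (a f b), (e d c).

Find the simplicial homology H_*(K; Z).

H_0 ≅ Z,  H_1 = 0,  H_2 ≅ Z.

Take the total order a < b < c < d < e < f on the vertex set. Then K (dimension 2) consists of the simplices:

  0-simplices (6): a, b, c, d, e, f
  1-simplices (12): ab, ac, ae, af, bc, bd, bf, cd, ce, de, df, ef
  2-simplices (8): abc, abf, ace, aef, bcd, bdf, cde, def

Hence C_0 ≅ Z^6, C_1 ≅ Z^12, C_2 ≅ Z^8.

The boundary map ∂_1: C_1 → C_0 maps an edge to its endpoints' difference, ∂[p,q] = q − p. For instance
  ∂ce = e − c.
As a 6×12 matrix over Z this has rank 5, with invariant factors (1,1,1,1,1).

Boundary ∂_2: C_2 → C_1 maps a triangle to the signed sum of its edges. For instance
  ∂bdf = df − bf + bd,
  ∂abf = bf − af + ab.
The 12×8 boundary matrix has rank 7 and Smith normal form diag(1,1,1,1,1,1,1).

From H_k ≅ ker(∂_k) / im(∂_{k+1}) we obtain:

  H_0: rank C_0 − rank ∂_1 = 6 − 5 = 1, and the invariant factors of ∂_1 are all 1, so H_0 ≅ Z.
  H_1: rank ker ∂_1 − rank ∂_2 = (12 − 5) − 7 = 0, and the invariant factors of ∂_2 are all 1, so H_1 ≅ 0.
  H_2: rank ker ∂_2 − rank ∂_3 = (8 − 7) − 0 = 1, and there is no ∂_3, so H_2 ≅ Z.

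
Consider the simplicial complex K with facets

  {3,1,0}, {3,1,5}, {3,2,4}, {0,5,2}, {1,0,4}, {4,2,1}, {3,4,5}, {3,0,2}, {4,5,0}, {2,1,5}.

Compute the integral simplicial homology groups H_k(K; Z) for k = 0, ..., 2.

We work with the vertex ordering 0 < 1 < 2 < 3 < 4 < 5. The simplices of K, each written with vertices in increasing order, are:

  0-simplices (6): [0], [1], [2], [3], [4], [5]
  1-simplices (15): [0,1], [0,2], [0,3], [0,4], [0,5], [1,2], [1,3], [1,4], [1,5], [2,3], [2,4], [2,5], [3,4], [3,5], [4,5]
  2-simplices (10): [0,1,3], [0,1,4], [0,2,3], [0,2,5], [0,4,5], [1,2,4], [1,2,5], [1,3,5], [2,3,4], [3,4,5]

giving chain groups C_0 ≅ Z^6, C_1 ≅ Z^15, C_2 ≅ Z^10.

Boundary ∂_1: C_1 → C_0 maps an edge to its endpoints' difference, ∂[p,q] = q − p.
The resulting 6×15 matrix has rank 5, and its Smith normal form has invariant factors (1,1,1,1,1).

∂_2: C_2 → C_1 sends each 2-simplex [p,q,r] to [q,r] − [p,r] + [p,q]. For instance
  ∂[3,4,5] = [4,5] − [3,5] + [3,4],
  ∂[1,2,4] = [2,4] − [1,4] + [1,2].
This gives a 15×10 integer matrix of rank 10; reducing to Smith normal form yields diagonal entries (1,1,1,1,1,1,1,1,1,2).

Reading off H_k = ker ∂_k / im ∂_{k+1}:

  H_0: rank C_0 − rank ∂_1 = 6 − 5 = 1, and the invariant factors of ∂_1 are all 1, so H_0 = Z.
  H_1: rank ker ∂_1 − rank ∂_2 = (15 − 5) − 10 = 0, and ∂_2 has invariant factor 2 > 1, so H_1 = Z/2Z.
  H_2: rank ker ∂_2 − rank ∂_3 = (10 − 10) − 0 = 0, and there is no ∂_3, so H_2 = 0.

(K is a triangulation of the real projective plane RP^2.)

H_0 = Z,  H_1 = Z/2Z,  H_2 = 0.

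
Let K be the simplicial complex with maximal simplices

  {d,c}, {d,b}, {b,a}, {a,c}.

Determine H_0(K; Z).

Order the vertices as a < b < c < d. Listing each simplex with vertices in this order, K has dimension 1 with simplices:

  0-simplices (4): a, b, c, d
  1-simplices (4): ab, ac, bd, cd

giving chain groups C_0 ≅ Z^4, C_1 ≅ Z^4.

The boundary map ∂_1: C_1 → C_0 is given by ∂[p,q] = [q] − [p]. For instance
  ∂ab = b − a.
As a 4×4 matrix over Z this has rank 3, with invariant factors (1,1,1).

Reading off H_k = ker ∂_k / im ∂_{k+1}:

  H_0: rank C_0 − rank ∂_1 = 4 − 3 = 1, and the invariant factors of ∂_1 are all 1, so H_0 = Z.

H_0 = Z.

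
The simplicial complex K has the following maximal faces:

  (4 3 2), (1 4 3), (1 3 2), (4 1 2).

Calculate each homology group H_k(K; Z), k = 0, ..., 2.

Order the vertices as 1 < 2 < 3 < 4. Listing each simplex with vertices in this order, K has dimension 2 with simplices:

  0-simplices (4): [1], [2], [3], [4]
  1-simplices (6): [1,2], [1,3], [1,4], [2,3], [2,4], [3,4]
  2-simplices (4): [1,2,3], [1,2,4], [1,3,4], [2,3,4]

giving chain groups C_0 ≅ Z^4, C_1 ≅ Z^6, C_2 ≅ Z^4.

∂_1: C_1 → C_0 maps an edge to its endpoints' difference, ∂[p,q] = q − p.
The resulting 4×6 matrix has rank 3, and its Smith normal form has invariant factors (1,1,1).

Boundary ∂_2: C_2 → C_1 sends each 2-simplex [p,q,r] to [q,r] − [p,r] + [p,q]. For instance
  ∂[1,2,3] = [2,3] − [1,3] + [1,2],
  ∂[2,3,4] = [3,4] − [2,4] + [2,3].
The resulting 6×4 matrix has rank 3, and its Smith normal form has invariant factors (1,1,1).

Now H_k = ker ∂_k / im ∂_{k+1}, so:

  H_0: rank C_0 − rank ∂_1 = 4 − 3 = 1, and the invariant factors of ∂_1 are all 1, so H_0 = Z.
  H_1: rank ker ∂_1 − rank ∂_2 = (6 − 3) − 3 = 0, and the invariant factors of ∂_2 are all 1, so H_1 = 0.
  H_2: rank ker ∂_2 − rank ∂_3 = (4 − 3) − 0 = 1, and there is no ∂_3, so H_2 = Z.

H_0 ≅ Z,  H_1 = 0,  H_2 ≅ Z.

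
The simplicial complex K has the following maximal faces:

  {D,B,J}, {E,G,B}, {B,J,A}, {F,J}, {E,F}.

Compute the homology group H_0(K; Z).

K has 7 vertices, 10 edges, 3 triangles.
rank ∂_0 = 0, rank ∂_1 = 6 ⇒ b_0 = 7 − 0 − 6 = 1; all invariant factors of ∂_1 are 1 so no torsion. So H_0 = Z.

H_0 ≅ Z.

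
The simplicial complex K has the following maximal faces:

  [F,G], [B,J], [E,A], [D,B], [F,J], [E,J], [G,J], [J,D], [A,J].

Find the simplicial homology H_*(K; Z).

H_0 ≅ Z,  H_1 ≅ Z^3.

K has 7 vertices, 9 edges.
rank ∂_0 = 0, rank ∂_1 = 6 ⇒ b_0 = 7 − 0 − 6 = 1; all invariant factors of ∂_1 are 1 so no torsion. So H_0 ≅ Z.
rank ∂_1 = 6, rank ∂_2 = 0 ⇒ b_1 = 9 − 6 − 0 = 3. So H_1 ≅ Z^3.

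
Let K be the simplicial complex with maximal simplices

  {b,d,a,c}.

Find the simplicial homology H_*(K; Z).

H_0 ≅ Z,  H_1 = 0,  H_2 = 0,  H_3 = 0.

K has 4 vertices, 6 edges, 4 triangles, 1 3-simplex.
rank ∂_0 = 0, rank ∂_1 = 3 ⇒ b_0 = 4 − 0 − 3 = 1; all invariant factors of ∂_1 are 1 so no torsion. So H_0 ≅ Z.
rank ∂_1 = 3, rank ∂_2 = 3 ⇒ b_1 = 6 − 3 − 3 = 0; all invariant factors of ∂_2 are 1 so no torsion. So H_1 ≅ 0.
rank ∂_2 = 3, rank ∂_3 = 1 ⇒ b_2 = 4 − 3 − 1 = 0; all invariant factors of ∂_3 are 1 so no torsion. So H_2 ≅ 0.
rank ∂_3 = 1, rank ∂_4 = 0 ⇒ b_3 = 1 − 1 − 0 = 0. So H_3 ≅ 0.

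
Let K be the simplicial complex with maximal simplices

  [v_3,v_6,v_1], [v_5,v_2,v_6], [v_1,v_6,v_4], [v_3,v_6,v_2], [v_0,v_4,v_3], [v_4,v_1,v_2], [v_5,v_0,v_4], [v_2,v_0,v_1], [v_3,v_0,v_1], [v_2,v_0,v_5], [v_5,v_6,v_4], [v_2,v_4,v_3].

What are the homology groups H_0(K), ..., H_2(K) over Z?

Order the vertices as v_0 < v_1 < v_2 < v_3 < v_4 < v_5 < v_6. Listing each simplex with vertices in this order, K has dimension 2 with simplices:

  0-simplices (7): [v_0], [v_1], [v_2], [v_3], [v_4], [v_5], [v_6]
  1-simplices (18): (18 of them)
  2-simplices (12): (12 of them)

giving chain groups C_0 ≅ Z^7, C_1 ≅ Z^18, C_2 ≅ Z^12.

∂_1: C_1 → C_0 maps an edge to its endpoints' difference, ∂[p,q] = q − p.
The 7×18 boundary matrix has rank 6 and Smith normal form diag(1,1,1,1,1,1).

∂_2: C_2 → C_1 sends each 2-simplex [p,q,r] to [q,r] − [p,r] + [p,q]. For instance
  ∂[v_2,v_3,v_6] = [v_3,v_6] − [v_2,v_6] + [v_2,v_3],
  ∂[v_2,v_3,v_4] = [v_3,v_4] − [v_2,v_4] + [v_2,v_3].
As a 18×12 matrix over Z this has rank 12, with invariant factors (1,1,1,1,1,1,1,1,1,1,1,2).

Computing H_k = (kernel of ∂_k) / (image of ∂_{k+1}):

  H_0: rank C_0 − rank ∂_1 = 7 − 6 = 1, and the invariant factors of ∂_1 are all 1, so H_0 = Z.
  H_1: rank ker ∂_1 − rank ∂_2 = (18 − 6) − 12 = 0, and ∂_2 has invariant factor 2 > 1, so H_1 = Z/2.
  H_2: rank ker ∂_2 − rank ∂_3 = (12 − 12) − 0 = 0, and there is no ∂_3, so H_2 = 0.

(K is a triangulation of the real projective plane RP^2.)

H_0 ≅ Z,  H_1 ≅ Z/2,  H_2 = 0.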